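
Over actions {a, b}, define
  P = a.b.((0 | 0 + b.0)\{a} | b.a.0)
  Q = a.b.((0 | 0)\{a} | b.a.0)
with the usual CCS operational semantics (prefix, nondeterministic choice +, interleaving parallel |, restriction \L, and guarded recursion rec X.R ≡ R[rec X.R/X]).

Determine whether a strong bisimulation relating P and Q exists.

P ≁ Q

P's transition system — 8 states:
  u0 = a.b.((0 | 0 + b.0)\{a} | b.a.0) has moves -a-> u1
  u1 = b.((0 | 0 + b.0)\{a} | b.a.0) has moves -b-> u2
  u2 = (0 | 0 + b.0)\{a} | b.a.0 has moves -b-> u3, -b-> u4
  u3 = (0 | 0 + b.0)\{a} | a.0 has moves -a-> u5, -b-> u6
  u4 = 0\{a} | b.a.0 has moves -b-> u6
  u5 = (0 | 0 + b.0)\{a} | 0 has moves -b-> u7
  u6 = 0\{a} | a.0 has moves -a-> u7
  u7 = 0\{a} | 0 has moves stopped
Q's transition system — 5 states:
  v0 = a.b.((0 | 0)\{a} | b.a.0) has moves -a-> v1
  v1 = b.((0 | 0)\{a} | b.a.0) has moves -b-> v2
  v2 = (0 | 0)\{a} | b.a.0 has moves -b-> v3
  v3 = (0 | 0)\{a} | a.0 has moves -a-> v4
  v4 = (0 | 0)\{a} | 0 has moves stopped
Bisimilarity quotient blocks:
  B0 = {u0}
  B1 = {u1}
  B2 = {u2}
  B3 = {u4, v2}
  B4 = {u6, v3}
  B5 = {u7, v4}
  B6 = {u3}
  B7 = {u5}
  B8 = {v0}
  B9 = {v1}
u0 ∈ B0, v0 ∈ B8 → different blocks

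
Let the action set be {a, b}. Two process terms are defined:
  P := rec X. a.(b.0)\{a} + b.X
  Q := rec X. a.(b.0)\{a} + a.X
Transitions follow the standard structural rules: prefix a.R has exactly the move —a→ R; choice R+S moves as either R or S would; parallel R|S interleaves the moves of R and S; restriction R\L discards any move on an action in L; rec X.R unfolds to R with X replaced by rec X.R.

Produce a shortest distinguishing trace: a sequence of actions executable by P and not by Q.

b

P's transition system — 3 states:
  p0 = rec X. a.(b.0)\{a} + b.X has moves ··a··> p1, ··b··> p0
  p1 = (b.0)\{a} has moves ··b··> p2
  p2 = 0\{a} has moves stopped
Q's transition system — 3 states:
  q0 = rec X. a.(b.0)\{a} + a.X has moves ··a··> q0, ··a··> q1
  q1 = (b.0)\{a} has moves ··b··> q2
  q2 = 0\{a} has moves stopped
Trace ⟨b⟩ through P, begin at {p0}:
  step 1 (b): {p0}
  P completes σ.
Trace ⟨b⟩ through Q, begin at {q0}:
  step 1 (b): no successor for Q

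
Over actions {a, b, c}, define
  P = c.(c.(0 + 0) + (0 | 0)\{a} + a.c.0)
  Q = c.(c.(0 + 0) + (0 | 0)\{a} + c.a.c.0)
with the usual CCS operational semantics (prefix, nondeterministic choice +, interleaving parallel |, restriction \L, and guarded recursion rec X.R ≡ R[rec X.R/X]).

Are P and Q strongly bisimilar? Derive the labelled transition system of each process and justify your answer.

Reachable graph of P (5 states):
  p0 = c.(c.(0 + 0) + (0 | 0)\{a} + a.c.0) → ··c··> p1
  p1 = c.(0 + 0) + (0 | 0)\{a} + a.c.0 → ··a··> p2, ··c··> p3
  p2 = c.0 → ··c··> p4
  p3 = 0 + 0 → stopped
  p4 = 0 → stopped
Reachable graph of Q (6 states):
  q0 = c.(c.(0 + 0) + (0 | 0)\{a} + c.a.c.0) → ··c··> q1
  q1 = c.(0 + 0) + (0 | 0)\{a} + c.a.c.0 → ··c··> q2, ··c··> q3
  q2 = 0 + 0 → stopped
  q3 = a.c.0 → ··a··> q4
  q4 = c.0 → ··c··> q5
  q5 = 0 → stopped
Coarsest stable partition (strong bisimilarity classes):
  B0 = {p0}
  B1 = {p1}
  B2 = {p3, p4, q2, q5}
  B3 = {p2, q4}
  B4 = {q0}
  B5 = {q1}
  B6 = {q3}
p0 ∈ B0, q0 ∈ B4 → different blocks

P ≁ Q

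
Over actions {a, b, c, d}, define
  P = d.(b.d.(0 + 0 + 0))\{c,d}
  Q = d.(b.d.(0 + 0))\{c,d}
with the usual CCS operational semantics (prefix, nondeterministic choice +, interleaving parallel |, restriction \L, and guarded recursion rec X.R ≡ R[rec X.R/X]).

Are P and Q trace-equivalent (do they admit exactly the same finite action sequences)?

Reachable graph of P (3 states):
  p0 = d.(b.d.(0 + 0 + 0))\{c,d} :: --d--▸ p1
  p1 = (b.d.(0 + 0 + 0))\{c,d} :: --b--▸ p2
  p2 = (d.(0 + 0 + 0))\{c,d} :: (no moves)
Reachable graph of Q (3 states):
  q0 = d.(b.d.(0 + 0))\{c,d} :: --d--▸ q1
  q1 = (b.d.(0 + 0))\{c,d} :: --b--▸ q2
  q2 = (d.(0 + 0))\{c,d} :: (no moves)
Bisimilarity quotient blocks:
  B0 = {p0, q0}
  B1 = {p1, q1}
  B2 = {p2, q2}
p0 ∈ B0, q0 ∈ B0 → same block
Bisimilar ⇒ trace-equivalent.

traces(P) = traces(Q)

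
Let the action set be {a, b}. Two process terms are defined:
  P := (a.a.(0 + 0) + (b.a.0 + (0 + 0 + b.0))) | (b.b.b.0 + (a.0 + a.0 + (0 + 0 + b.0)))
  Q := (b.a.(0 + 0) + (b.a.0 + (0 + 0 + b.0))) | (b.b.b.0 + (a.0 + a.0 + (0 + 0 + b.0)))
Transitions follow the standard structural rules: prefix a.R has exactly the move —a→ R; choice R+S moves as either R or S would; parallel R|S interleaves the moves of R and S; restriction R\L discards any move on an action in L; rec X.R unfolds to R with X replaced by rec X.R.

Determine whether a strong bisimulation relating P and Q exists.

LTS(P): 20 reachable states
  u0 = (a.a.(0 + 0) + (b.a.0 + (0 + 0 + b.0))) | (b.b.b.0 + (a.0 + a.0 + (0 + 0 + b.0))) :: ··a··> u1, ··a··> u2, ··b··> u1, ··b··> u3, ··b··> u4, ··b··> u5
  u1 = (a.a.(0 + 0) + (b.a.0 + (0 + 0 + b.0))) | 0 :: ··a··> u6, ··b··> u7, ··b··> u8
  u2 = a.(0 + 0) | (b.b.b.0 + (a.0 + a.0 + (0 + 0 + b.0))) :: ··a··> u6, ··a··> u9, ··b··> u10, ··b··> u6
  u3 = (a.a.(0 + 0) + (b.a.0 + (0 + 0 + b.0))) | b.b.0 :: ··a··> u10, ··b··> u11, ··b··> u12, ··b··> u13
  u4 = 0 | (b.b.b.0 + (a.0 + a.0 + (0 + 0 + b.0))) :: ··a··> u7, ··b··> u12, ··b··> u7
  u5 = a.0 | (b.b.b.0 + (a.0 + a.0 + (0 + 0 + b.0))) :: ··a··> u4, ··a··> u8, ··b··> u13, ··b··> u8
  u6 = a.(0 + 0) | 0 :: ··a··> u14
  u7 = 0 | 0 :: ·
  u8 = a.0 | 0 :: ··a··> u7
  u9 = (0 + 0) | (b.b.b.0 + (a.0 + a.0 + (0 + 0 + b.0))) :: ··a··> u14, ··b··> u14, ··b··> u15
  u10 = a.(0 + 0) | b.b.0 :: ··a··> u15, ··b··> u16
  u11 = (a.a.(0 + 0) + (b.a.0 + (0 + 0 + b.0))) | b.0 :: ··a··> u16, ··b··> u1, ··b··> u17, ··b··> u18
  u12 = 0 | b.b.0 :: ··b··> u17
  u13 = a.0 | b.b.0 :: ··a··> u12, ··b··> u18
  u14 = (0 + 0) | 0 :: ·
  u15 = (0 + 0) | b.b.0 :: ··b··> u19
  u16 = a.(0 + 0) | b.0 :: ··a··> u19, ··b··> u6
  u17 = 0 | b.0 :: ··b··> u7
  u18 = a.0 | b.0 :: ··a··> u17, ··b··> u8
  u19 = (0 + 0) | b.0 :: ··b··> u14
LTS(Q): 20 reachable states
  v0 = (b.a.(0 + 0) + (b.a.0 + (0 + 0 + b.0))) | (b.b.b.0 + (a.0 + a.0 + (0 + 0 + b.0))) :: ··a··> v1, ··b··> v1, ··b··> v2, ··b··> v3, ··b··> v4, ··b··> v5
  v1 = (b.a.(0 + 0) + (b.a.0 + (0 + 0 + b.0))) | 0 :: ··b··> v6, ··b··> v7, ··b··> v8
  v2 = (b.a.(0 + 0) + (b.a.0 + (0 + 0 + b.0))) | b.b.0 :: ··b··> v10, ··b··> v11, ··b··> v12, ··b··> v9
  v3 = 0 | (b.b.b.0 + (a.0 + a.0 + (0 + 0 + b.0))) :: ··a··> v6, ··b··> v10, ··b··> v6
  v4 = a.(0 + 0) | (b.b.b.0 + (a.0 + a.0 + (0 + 0 + b.0))) :: ··a··> v13, ··a··> v7, ··b··> v11, ··b··> v7
  v5 = a.0 | (b.b.b.0 + (a.0 + a.0 + (0 + 0 + b.0))) :: ··a··> v3, ··a··> v8, ··b··> v12, ··b··> v8
  v6 = 0 | 0 :: ·
  v7 = a.(0 + 0) | 0 :: ··a··> v14
  v8 = a.0 | 0 :: ··a··> v6
  v9 = (b.a.(0 + 0) + (b.a.0 + (0 + 0 + b.0))) | b.0 :: ··b··> v1, ··b··> v15, ··b··> v16, ··b··> v17
  v10 = 0 | b.b.0 :: ··b··> v15
  v11 = a.(0 + 0) | b.b.0 :: ··a··> v18, ··b··> v16
  v12 = a.0 | b.b.0 :: ··a··> v10, ··b··> v17
  v13 = (0 + 0) | (b.b.b.0 + (a.0 + a.0 + (0 + 0 + b.0))) :: ··a··> v14, ··b··> v14, ··b··> v18
  v14 = (0 + 0) | 0 :: ·
  v15 = 0 | b.0 :: ··b··> v6
  v16 = a.(0 + 0) | b.0 :: ··a··> v19, ··b··> v7
  v17 = a.0 | b.0 :: ··a··> v15, ··b··> v8
  v18 = (0 + 0) | b.b.0 :: ··b··> v19
  v19 = (0 + 0) | b.0 :: ··b··> v14
Partition-refinement fixed point:
  B0 = {u0}
  B1 = {u4, u9, v13, v3}
  B2 = {u14, u7, v14, v6}
  B3 = {u12, u15, v10, v18}
  B4 = {u17, u19, v15, v19}
  B5 = {u1}
  B6 = {u6, u8, v7, v8}
  B7 = {u2, u5, v4, v5}
  B8 = {u10, u13, v11, v12}
  B9 = {u16, u18, v16, v17}
  B10 = {u3}
  B11 = {u11}
  B12 = {v0}
  B13 = {v1}
  B14 = {v2}
  B15 = {v9}
u0 ∈ B0, v0 ∈ B12 → different blocks

not bisimilar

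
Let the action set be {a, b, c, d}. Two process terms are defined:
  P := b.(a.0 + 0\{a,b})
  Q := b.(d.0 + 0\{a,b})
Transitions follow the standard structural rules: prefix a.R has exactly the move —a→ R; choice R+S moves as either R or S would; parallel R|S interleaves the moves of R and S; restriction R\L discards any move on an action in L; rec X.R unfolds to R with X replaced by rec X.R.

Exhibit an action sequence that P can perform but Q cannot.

ba

P's transition system — 3 states:
  m0 = b.(a.0 + 0\{a,b}) | ··b··> m1
  m1 = a.0 + 0\{a,b} | ··a··> m2
  m2 = 0 | deadlocked
Q's transition system — 3 states:
  n0 = b.(d.0 + 0\{a,b}) | ··b··> n1
  n1 = d.0 + 0\{a,b} | ··d··> n2
  n2 = 0 | deadlocked
Run σ = ⟨ba⟩ on P: start {m0}
  [1] b ⇒ {m1}
  [2] a ⇒ {m2}
  ✓ P
Run σ = ⟨ba⟩ on Q: start {n0}
  [1] b ⇒ {n1}
  [2] a ⇒ no successor for Q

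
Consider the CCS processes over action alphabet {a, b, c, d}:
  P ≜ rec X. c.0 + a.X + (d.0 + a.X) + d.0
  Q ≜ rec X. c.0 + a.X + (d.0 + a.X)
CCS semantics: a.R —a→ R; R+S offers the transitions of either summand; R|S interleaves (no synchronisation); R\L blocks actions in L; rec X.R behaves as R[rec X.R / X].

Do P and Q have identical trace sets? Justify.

trace-equivalent

Reachable graph of P (2 states):
  s0 = rec X. c.0 + a.X + (d.0 + a.X) + d.0 → -a-> s0, -c-> s1, -d-> s1
  s1 = 0 → ∅
Reachable graph of Q (2 states):
  t0 = rec X. c.0 + a.X + (d.0 + a.X) → -a-> t0, -c-> t1, -d-> t1
  t1 = 0 → ∅
Coarsest stable partition (strong bisimilarity classes):
  B0 = {s0, t0}
  B1 = {s1, t1}
s0 ∈ B0, t0 ∈ B0 → same block
Bisimilar ⇒ trace-equivalent.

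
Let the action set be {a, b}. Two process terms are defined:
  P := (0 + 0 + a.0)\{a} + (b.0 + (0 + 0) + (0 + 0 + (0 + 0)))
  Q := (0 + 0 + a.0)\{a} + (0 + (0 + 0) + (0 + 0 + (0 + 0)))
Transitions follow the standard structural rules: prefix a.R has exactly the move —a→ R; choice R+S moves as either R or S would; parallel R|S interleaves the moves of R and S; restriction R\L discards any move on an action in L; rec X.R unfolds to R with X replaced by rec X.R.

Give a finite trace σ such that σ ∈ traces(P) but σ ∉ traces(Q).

b

P's transition system — 2 states:
  u0 = (0 + 0 + a.0)\{a} + (b.0 + (0 + 0) + (0 + 0 + (0 + 0))) → -b-> u1
  u1 = 0 → deadlocked
Q's transition system — 1 states:
  v0 = (0 + 0 + a.0)\{a} + (0 + (0 + 0) + (0 + 0 + (0 + 0))) → deadlocked
Run σ = ⟨b⟩ on P: start {u0}
  step 1 (b): {u1}
  ✓ P
Run σ = ⟨b⟩ on Q: start {v0}
  step 1 (b): ∅ (Q stuck)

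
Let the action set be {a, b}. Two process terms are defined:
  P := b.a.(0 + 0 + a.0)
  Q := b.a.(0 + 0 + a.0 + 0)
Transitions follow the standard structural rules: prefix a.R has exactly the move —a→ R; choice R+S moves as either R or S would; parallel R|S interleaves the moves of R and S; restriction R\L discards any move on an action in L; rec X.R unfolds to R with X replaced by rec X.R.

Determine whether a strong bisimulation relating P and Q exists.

LTS(P): 4 reachable states
  m0 = b.a.(0 + 0 + a.0) | —b→ m1
  m1 = a.(0 + 0 + a.0) | —a→ m2
  m2 = 0 + 0 + a.0 | —a→ m3
  m3 = 0 | stopped
LTS(Q): 4 reachable states
  n0 = b.a.(0 + 0 + a.0 + 0) | —b→ n1
  n1 = a.(0 + 0 + a.0 + 0) | —a→ n2
  n2 = 0 + 0 + a.0 + 0 | —a→ n3
  n3 = 0 | stopped
Bisimilarity quotient blocks:
  B0 = {m0, n0}
  B1 = {m1, n1}
  B2 = {m2, n2}
  B3 = {m3, n3}
m0 ∈ B0, n0 ∈ B0 → same block

P ~ Q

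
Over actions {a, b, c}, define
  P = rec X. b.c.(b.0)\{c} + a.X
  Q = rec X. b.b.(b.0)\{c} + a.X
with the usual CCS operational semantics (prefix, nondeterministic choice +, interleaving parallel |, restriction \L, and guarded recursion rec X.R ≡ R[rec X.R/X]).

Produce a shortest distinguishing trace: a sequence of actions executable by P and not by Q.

bc

Reachable graph of P (4 states):
  u0 = rec X. b.c.(b.0)\{c} + a.X | ··a··> u0, ··b··> u1
  u1 = c.(b.0)\{c} | ··c··> u2
  u2 = (b.0)\{c} | ··b··> u3
  u3 = 0\{c} | (no moves)
Reachable graph of Q (4 states):
  v0 = rec X. b.b.(b.0)\{c} + a.X | ··a··> v0, ··b··> v1
  v1 = b.(b.0)\{c} | ··b··> v2
  v2 = (b.0)\{c} | ··b··> v3
  v3 = 0\{c} | (no moves)
Run σ = ⟨bc⟩ on P: start {u0}
  step 1 (b): {u1}
  step 2 (c): {u2}
  — P admits the full trace.
Run σ = ⟨bc⟩ on Q: start {v0}
  step 1 (b): {v1}
  step 2 (c): ∅ (Q stuck)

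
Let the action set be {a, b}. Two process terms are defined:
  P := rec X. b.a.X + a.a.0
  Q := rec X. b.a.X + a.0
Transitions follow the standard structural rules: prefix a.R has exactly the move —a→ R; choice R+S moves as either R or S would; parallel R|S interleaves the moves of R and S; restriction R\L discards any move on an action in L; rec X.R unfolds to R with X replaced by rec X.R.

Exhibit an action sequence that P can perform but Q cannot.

aa

P's transition system — 4 states:
  m0 = rec X. b.a.X + a.a.0 :: --a--▸ m1, --b--▸ m2
  m1 = a.0 :: --a--▸ m3
  m2 = a.(rec X. b.a.X + a.a.0) :: --a--▸ m0
  m3 = 0 :: (no moves)
Q's transition system — 3 states:
  n0 = rec X. b.a.X + a.0 :: --a--▸ n1, --b--▸ n2
  n1 = 0 :: (no moves)
  n2 = a.(rec X. b.a.X + a.0) :: --a--▸ n0
Executing aa from P (initial set {m0}):
  [1] a ⇒ {m1}
  [2] a ⇒ {m3}
  — P admits the full trace.
Executing aa from Q (initial set {n0}):
  [1] a ⇒ {n1}
  [2] a ⇒ ∅ (Q stuck)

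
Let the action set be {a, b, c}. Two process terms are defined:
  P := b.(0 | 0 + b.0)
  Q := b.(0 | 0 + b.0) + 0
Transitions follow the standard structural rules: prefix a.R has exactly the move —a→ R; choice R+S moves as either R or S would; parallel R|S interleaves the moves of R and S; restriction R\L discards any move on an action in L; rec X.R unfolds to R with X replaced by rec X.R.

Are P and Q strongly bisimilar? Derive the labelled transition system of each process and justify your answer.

P ~ Q

P's transition system — 3 states:
  u0 = b.(0 | 0 + b.0) ⊢ =b=> u1
  u1 = 0 | 0 + b.0 ⊢ =b=> u2
  u2 = 0 ⊢ ∅
Q's transition system — 3 states:
  v0 = b.(0 | 0 + b.0) + 0 ⊢ =b=> v1
  v1 = 0 | 0 + b.0 ⊢ =b=> v2
  v2 = 0 ⊢ ∅
Coarsest stable partition (strong bisimilarity classes):
  B0 = {u0, v0}
  B1 = {u1, v1}
  B2 = {u2, v2}
u0 ∈ B0, v0 ∈ B0 → same block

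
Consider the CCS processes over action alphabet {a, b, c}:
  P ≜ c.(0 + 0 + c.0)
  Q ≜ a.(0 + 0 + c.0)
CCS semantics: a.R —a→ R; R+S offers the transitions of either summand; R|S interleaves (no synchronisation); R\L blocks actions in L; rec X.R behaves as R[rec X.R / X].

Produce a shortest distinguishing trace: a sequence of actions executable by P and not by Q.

c

P's transition system — 3 states:
  s0 = c.(0 + 0 + c.0) ⊢ =c=> s1
  s1 = 0 + 0 + c.0 ⊢ =c=> s2
  s2 = 0 ⊢ ·
Q's transition system — 3 states:
  t0 = a.(0 + 0 + c.0) ⊢ =a=> t1
  t1 = 0 + 0 + c.0 ⊢ =c=> t2
  t2 = 0 ⊢ ·
Trace ⟨c⟩ through P, begin at {s0}:
  step 1 (c): {s1}
  P completes σ.
Trace ⟨c⟩ through Q, begin at {t0}:
  step 1 (c): ∅ (Q stuck)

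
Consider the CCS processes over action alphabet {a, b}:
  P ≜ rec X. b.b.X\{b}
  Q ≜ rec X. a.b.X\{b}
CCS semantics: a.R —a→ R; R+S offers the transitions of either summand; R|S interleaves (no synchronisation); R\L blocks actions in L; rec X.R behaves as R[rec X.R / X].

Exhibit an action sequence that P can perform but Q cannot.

P's transition system — 3 states:
  p0 = rec X. b.b.X\{b} → —b→ p1
  p1 = b.(rec X. b.b.X\{b})\{b} → —b→ p2
  p2 = (rec X. b.b.X\{b})\{b} → ·
Q's transition system — 4 states:
  q0 = rec X. a.b.X\{b} → —a→ q1
  q1 = b.(rec X. a.b.X\{b})\{b} → —b→ q2
  q2 = (rec X. a.b.X\{b})\{b} → —a→ q3
  q3 = (b.(rec X. a.b.X\{b})\{b})\{b} → ·
Executing b from P (initial set {p0}):
  [1] b ⇒ {p1}
  P completes σ.
Executing b from Q (initial set {q0}):
  [1] b ⇒ ∅ (Q stuck)

b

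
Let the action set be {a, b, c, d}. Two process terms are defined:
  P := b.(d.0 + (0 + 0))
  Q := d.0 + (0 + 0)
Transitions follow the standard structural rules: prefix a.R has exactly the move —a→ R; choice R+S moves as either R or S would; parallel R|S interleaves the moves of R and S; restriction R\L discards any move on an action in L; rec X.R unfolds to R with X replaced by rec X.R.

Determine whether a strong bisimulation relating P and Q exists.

not bisimilar

Reachable graph of P (3 states):
  u0 = b.(d.0 + (0 + 0)) → —b→ u1
  u1 = d.0 + (0 + 0) → —d→ u2
  u2 = 0 → deadlocked
Reachable graph of Q (2 states):
  v0 = d.0 + (0 + 0) → —d→ v1
  v1 = 0 → deadlocked
Partition-refinement fixed point:
  B0 = {u0}
  B1 = {u1, v0}
  B2 = {u2, v1}
u0 ∈ B0, v0 ∈ B1 → different blocks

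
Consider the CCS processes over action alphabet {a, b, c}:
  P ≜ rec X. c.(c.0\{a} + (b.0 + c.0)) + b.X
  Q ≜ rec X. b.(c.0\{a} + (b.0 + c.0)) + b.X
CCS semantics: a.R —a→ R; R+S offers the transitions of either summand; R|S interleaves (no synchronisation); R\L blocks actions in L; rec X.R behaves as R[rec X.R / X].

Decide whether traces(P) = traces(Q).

Reachable graph of P (4 states):
  u0 = rec X. c.(c.0\{a} + (b.0 + c.0)) + b.X ⊢ —b→ u0, —c→ u1
  u1 = c.0\{a} + (b.0 + c.0) ⊢ —b→ u2, —c→ u2, —c→ u3
  u2 = 0 ⊢ ∅
  u3 = 0\{a} ⊢ ∅
Reachable graph of Q (4 states):
  v0 = rec X. b.(c.0\{a} + (b.0 + c.0)) + b.X ⊢ —b→ v0, —b→ v1
  v1 = c.0\{a} + (b.0 + c.0) ⊢ —b→ v2, —c→ v2, —c→ v3
  v2 = 0 ⊢ ∅
  v3 = 0\{a} ⊢ ∅
Executing c from P (initial set {u0}):
  [1] c ⇒ {u1}
  — P admits the full trace.
Executing c from Q (initial set {v0}):
  [1] c ⇒ ∅ (Q stuck)

traces(P) ≠ traces(Q) — witness ⟨c⟩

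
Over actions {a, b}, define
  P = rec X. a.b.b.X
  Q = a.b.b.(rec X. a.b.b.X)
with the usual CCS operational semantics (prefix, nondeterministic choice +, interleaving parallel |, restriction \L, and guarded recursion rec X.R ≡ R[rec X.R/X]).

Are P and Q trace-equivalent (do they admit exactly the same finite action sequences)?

YES

P's transition system — 3 states:
  m0 = rec X. a.b.b.X | ··a··> m1
  m1 = b.b.(rec X. a.b.b.X) | ··b··> m2
  m2 = b.(rec X. a.b.b.X) | ··b··> m0
Q's transition system — 4 states:
  n0 = a.b.b.(rec X. a.b.b.X) | ··a··> n1
  n1 = b.b.(rec X. a.b.b.X) | ··b··> n2
  n2 = b.(rec X. a.b.b.X) | ··b··> n3
  n3 = rec X. a.b.b.X | ··a··> n1
Coarsest stable partition (strong bisimilarity classes):
  B0 = {m0, n0, n3}
  B1 = {m1, n1}
  B2 = {m2, n2}
m0 ∈ B0, n0 ∈ B0 → same block
Bisimilar ⇒ trace-equivalent.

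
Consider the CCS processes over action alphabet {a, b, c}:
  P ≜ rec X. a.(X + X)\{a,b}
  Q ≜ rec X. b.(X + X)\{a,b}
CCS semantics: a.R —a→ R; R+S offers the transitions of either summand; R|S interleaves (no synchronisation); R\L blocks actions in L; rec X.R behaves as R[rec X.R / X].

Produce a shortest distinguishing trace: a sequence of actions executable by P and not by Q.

a

P's transition system — 2 states:
  s0 = rec X. a.(X + X)\{a,b} → ··a··> s1
  s1 = ((rec X. a.(X + X)\{a,b}) + (rec X. a.(X + X)\{a,b}))\{a,b} → ·
Q's transition system — 2 states:
  t0 = rec X. b.(X + X)\{a,b} → ··b··> t1
  t1 = ((rec X. b.(X + X)\{a,b}) + (rec X. b.(X + X)\{a,b}))\{a,b} → ·
Run σ = ⟨a⟩ on P: start {s0}
  [1] a ⇒ {s1}
  ✓ P
Run σ = ⟨a⟩ on Q: start {t0}
  [1] a ⇒ ∅ (Q stuck)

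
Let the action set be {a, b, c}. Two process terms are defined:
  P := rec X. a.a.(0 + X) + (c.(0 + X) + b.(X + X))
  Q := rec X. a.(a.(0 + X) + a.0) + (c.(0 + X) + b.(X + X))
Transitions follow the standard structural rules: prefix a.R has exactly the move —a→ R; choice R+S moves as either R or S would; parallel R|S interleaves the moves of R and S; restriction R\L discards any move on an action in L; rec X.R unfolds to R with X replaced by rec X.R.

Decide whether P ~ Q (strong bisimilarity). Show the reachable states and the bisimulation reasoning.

LTS(P): 4 reachable states
  p0 = rec X. a.a.(0 + X) + (c.(0 + X) + b.(X + X)) ⊢ --a--▸ p1, --b--▸ p2, --c--▸ p3
  p1 = a.(0 + (rec X. a.a.(0 + X) + (c.(0 + X) + b.(X + X)))) ⊢ --a--▸ p3
  p2 = (rec X. a.a.(0 + X) + (c.(0 + X) + b.(X + X))) + (rec X. a.a.(0 + X) + (c.(0 + X) + b.(X + X))) ⊢ --a--▸ p1, --b--▸ p2, --c--▸ p3
  p3 = 0 + (rec X. a.a.(0 + X) + (c.(0 + X) + b.(X + X))) ⊢ --a--▸ p1, --b--▸ p2, --c--▸ p3
LTS(Q): 5 reachable states
  q0 = rec X. a.(a.(0 + X) + a.0) + (c.(0 + X) + b.(X + X)) ⊢ --a--▸ q1, --b--▸ q2, --c--▸ q3
  q1 = a.(0 + (rec X. a.(a.(0 + X) + a.0) + (c.(0 + X) + b.(X + X)))) + a.0 ⊢ --a--▸ q3, --a--▸ q4
  q2 = (rec X. a.(a.(0 + X) + a.0) + (c.(0 + X) + b.(X + X))) + (rec X. a.(a.(0 + X) + a.0) + (c.(0 + X) + b.(X + X))) ⊢ --a--▸ q1, --b--▸ q2, --c--▸ q3
  q3 = 0 + (rec X. a.(a.(0 + X) + a.0) + (c.(0 + X) + b.(X + X))) ⊢ --a--▸ q1, --b--▸ q2, --c--▸ q3
  q4 = 0 ⊢ ·
Partition-refinement fixed point:
  B0 = {p0, p2, p3}
  B1 = {p1}
  B2 = {q0, q2, q3}
  B3 = {q1}
  B4 = {q4}
p0 ∈ B0, q0 ∈ B2 → different blocks

not bisimilar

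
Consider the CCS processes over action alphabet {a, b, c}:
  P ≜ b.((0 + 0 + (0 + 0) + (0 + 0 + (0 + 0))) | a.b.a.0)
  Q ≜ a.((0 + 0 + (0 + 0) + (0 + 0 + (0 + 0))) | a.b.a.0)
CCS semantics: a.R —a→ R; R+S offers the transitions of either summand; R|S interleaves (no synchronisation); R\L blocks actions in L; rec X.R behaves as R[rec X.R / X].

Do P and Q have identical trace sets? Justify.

P's transition system — 5 states:
  s0 = b.((0 + 0 + (0 + 0) + (0 + 0 + (0 + 0))) | a.b.a.0) | --b--▸ s1
  s1 = (0 + 0 + (0 + 0) + (0 + 0 + (0 + 0))) | a.b.a.0 | --a--▸ s2
  s2 = (0 + 0 + (0 + 0) + (0 + 0 + (0 + 0))) | b.a.0 | --b--▸ s3
  s3 = (0 + 0 + (0 + 0) + (0 + 0 + (0 + 0))) | a.0 | --a--▸ s4
  s4 = (0 + 0 + (0 + 0) + (0 + 0 + (0 + 0))) | 0 | (no moves)
Q's transition system — 5 states:
  t0 = a.((0 + 0 + (0 + 0) + (0 + 0 + (0 + 0))) | a.b.a.0) | --a--▸ t1
  t1 = (0 + 0 + (0 + 0) + (0 + 0 + (0 + 0))) | a.b.a.0 | --a--▸ t2
  t2 = (0 + 0 + (0 + 0) + (0 + 0 + (0 + 0))) | b.a.0 | --b--▸ t3
  t3 = (0 + 0 + (0 + 0) + (0 + 0 + (0 + 0))) | a.0 | --a--▸ t4
  t4 = (0 + 0 + (0 + 0) + (0 + 0 + (0 + 0))) | 0 | (no moves)
Executing b from P (initial set {s0}):
  step 1 (b): {s1}
  P completes σ.
Executing b from Q (initial set {t0}):
  step 1 (b): ∅ (Q stuck)

traces(P) ≠ traces(Q) — witness ⟨b⟩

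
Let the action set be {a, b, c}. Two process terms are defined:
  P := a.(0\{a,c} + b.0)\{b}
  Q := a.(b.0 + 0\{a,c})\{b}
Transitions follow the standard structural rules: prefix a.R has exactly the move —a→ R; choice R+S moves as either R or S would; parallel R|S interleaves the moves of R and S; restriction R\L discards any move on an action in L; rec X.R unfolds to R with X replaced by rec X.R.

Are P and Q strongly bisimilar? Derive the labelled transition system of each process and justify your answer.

P's transition system — 2 states:
  m0 = a.(0\{a,c} + b.0)\{b} has moves —a→ m1
  m1 = (0\{a,c} + b.0)\{b} has moves stopped
Q's transition system — 2 states:
  n0 = a.(b.0 + 0\{a,c})\{b} has moves —a→ n1
  n1 = (b.0 + 0\{a,c})\{b} has moves stopped
Bisimilarity quotient blocks:
  B0 = {m0, n0}
  B1 = {m1, n1}
m0 ∈ B0, n0 ∈ B0 → same block

bisimilar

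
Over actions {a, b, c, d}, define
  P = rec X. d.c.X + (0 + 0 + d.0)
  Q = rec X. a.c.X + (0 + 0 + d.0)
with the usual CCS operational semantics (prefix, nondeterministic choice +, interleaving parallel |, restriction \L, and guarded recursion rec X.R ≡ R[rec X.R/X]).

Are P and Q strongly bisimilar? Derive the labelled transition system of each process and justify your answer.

P's transition system — 3 states:
  u0 = rec X. d.c.X + (0 + 0 + d.0) | —d→ u1, —d→ u2
  u1 = 0 | ·
  u2 = c.(rec X. d.c.X + (0 + 0 + d.0)) | —c→ u0
Q's transition system — 3 states:
  v0 = rec X. a.c.X + (0 + 0 + d.0) | —a→ v1, —d→ v2
  v1 = c.(rec X. a.c.X + (0 + 0 + d.0)) | —c→ v0
  v2 = 0 | ·
Partition-refinement fixed point:
  B0 = {u0}
  B1 = {u2}
  B2 = {u1, v2}
  B3 = {v0}
  B4 = {v1}
u0 ∈ B0, v0 ∈ B3 → different blocks

not bisimilar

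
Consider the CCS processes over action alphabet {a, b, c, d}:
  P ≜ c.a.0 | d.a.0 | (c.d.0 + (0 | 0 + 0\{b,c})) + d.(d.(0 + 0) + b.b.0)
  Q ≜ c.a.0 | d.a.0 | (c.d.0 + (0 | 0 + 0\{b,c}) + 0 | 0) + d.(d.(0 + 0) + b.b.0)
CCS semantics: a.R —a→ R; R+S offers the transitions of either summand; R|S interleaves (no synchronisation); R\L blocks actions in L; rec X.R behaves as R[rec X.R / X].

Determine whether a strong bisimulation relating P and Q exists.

Reachable graph of P (31 states):
  m0 = c.a.0 | d.a.0 | (c.d.0 + (0 | 0 + 0\{b,c})) + d.(d.(0 + 0) + b.b.0) | ··c··> m1, ··c··> m2, ··d··> m3, ··d··> m4
  m1 = a.0 | d.a.0 | (c.d.0 + (0 | 0 + 0\{b,c})) | ··a··> m5, ··c··> m6, ··d··> m7
  m2 = c.a.0 | d.a.0 | d.0 | ··c··> m6, ··d··> m8, ··d··> m9
  m3 = c.a.0 | a.0 | (c.d.0 + (0 | 0 + 0\{b,c})) | ··a··> m10, ··c··> m7, ··c··> m8
  m4 = d.(0 + 0) + b.b.0 | ··b··> m11, ··d··> m12
  m5 = 0 | d.a.0 | (c.d.0 + (0 | 0 + 0\{b,c})) | ··c··> m13, ··d··> m14
  m6 = a.0 | d.a.0 | d.0 | ··a··> m13, ··d··> m15, ··d··> m16
  m7 = a.0 | a.0 | (c.d.0 + (0 | 0 + 0\{b,c})) | ··a··> m14, ··a··> m17, ··c··> m15
  m8 = c.a.0 | a.0 | d.0 | ··a··> m18, ··c··> m15, ··d··> m19
  m9 = c.a.0 | d.a.0 | 0 | ··c··> m16, ··d··> m19
  m10 = c.a.0 | 0 | (c.d.0 + (0 | 0 + 0\{b,c})) | ··c··> m17, ··c··> m18
  m11 = b.0 | ··b··> m20
  m12 = 0 + 0 | ∅
  m13 = 0 | d.a.0 | d.0 | ··d··> m21, ··d··> m22
  m14 = 0 | a.0 | (c.d.0 + (0 | 0 + 0\{b,c})) | ··a··> m23, ··c··> m21
  m15 = a.0 | a.0 | d.0 | ··a··> m21, ··a··> m24, ··d··> m25
  m16 = a.0 | d.a.0 | 0 | ··a··> m22, ··d··> m25
  m17 = a.0 | 0 | (c.d.0 + (0 | 0 + 0\{b,c})) | ··a··> m23, ··c··> m24
  m18 = c.a.0 | 0 | d.0 | ··c··> m24, ··d··> m26
  m19 = c.a.0 | a.0 | 0 | ··a··> m26, ··c··> m25
  m20 = 0 | ∅
  m21 = 0 | a.0 | d.0 | ··a··> m27, ··d··> m28
  m22 = 0 | d.a.0 | 0 | ··d··> m28
  m23 = 0 | 0 | (c.d.0 + (0 | 0 + 0\{b,c})) | ··c··> m27
  m24 = a.0 | 0 | d.0 | ··a··> m27, ··d··> m29
  m25 = a.0 | a.0 | 0 | ··a··> m28, ··a··> m29
  m26 = c.a.0 | 0 | 0 | ··c··> m29
  m27 = 0 | 0 | d.0 | ··d··> m30
  m28 = 0 | a.0 | 0 | ··a··> m30
  m29 = a.0 | 0 | 0 | ··a··> m30
  m30 = 0 | 0 | 0 | ∅
Reachable graph of Q (31 states):
  n0 = c.a.0 | d.a.0 | (c.d.0 + (0 | 0 + 0\{b,c}) + 0 | 0) + d.(d.(0 + 0) + b.b.0) | ··c··> n1, ··c··> n2, ··d··> n3, ··d··> n4
  n1 = a.0 | d.a.0 | (c.d.0 + (0 | 0 + 0\{b,c}) + 0 | 0) | ··a··> n5, ··c··> n6, ··d··> n7
  n2 = c.a.0 | d.a.0 | d.0 | ··c··> n6, ··d··> n8, ··d··> n9
  n3 = c.a.0 | a.0 | (c.d.0 + (0 | 0 + 0\{b,c}) + 0 | 0) | ··a··> n10, ··c··> n7, ··c··> n8
  n4 = d.(0 + 0) + b.b.0 | ··b··> n11, ··d··> n12
  n5 = 0 | d.a.0 | (c.d.0 + (0 | 0 + 0\{b,c}) + 0 | 0) | ··c··> n13, ··d··> n14
  n6 = a.0 | d.a.0 | d.0 | ··a··> n13, ··d··> n15, ··d··> n16
  n7 = a.0 | a.0 | (c.d.0 + (0 | 0 + 0\{b,c}) + 0 | 0) | ··a··> n14, ··a··> n17, ··c··> n15
  n8 = c.a.0 | a.0 | d.0 | ··a··> n18, ··c··> n15, ··d··> n19
  n9 = c.a.0 | d.a.0 | 0 | ··c··> n16, ··d··> n19
  n10 = c.a.0 | 0 | (c.d.0 + (0 | 0 + 0\{b,c}) + 0 | 0) | ··c··> n17, ··c··> n18
  n11 = b.0 | ··b··> n20
  n12 = 0 + 0 | ∅
  n13 = 0 | d.a.0 | d.0 | ··d··> n21, ··d··> n22
  n14 = 0 | a.0 | (c.d.0 + (0 | 0 + 0\{b,c}) + 0 | 0) | ··a··> n23, ··c··> n21
  n15 = a.0 | a.0 | d.0 | ··a··> n21, ··a··> n24, ··d··> n25
  n16 = a.0 | d.a.0 | 0 | ··a··> n22, ··d··> n25
  n17 = a.0 | 0 | (c.d.0 + (0 | 0 + 0\{b,c}) + 0 | 0) | ··a··> n23, ··c··> n24
  n18 = c.a.0 | 0 | d.0 | ··c··> n24, ··d··> n26
  n19 = c.a.0 | a.0 | 0 | ··a··> n26, ··c··> n25
  n20 = 0 | ∅
  n21 = 0 | a.0 | d.0 | ··a··> n27, ··d··> n28
  n22 = 0 | d.a.0 | 0 | ··d··> n28
  n23 = 0 | 0 | (c.d.0 + (0 | 0 + 0\{b,c}) + 0 | 0) | ··c··> n27
  n24 = a.0 | 0 | d.0 | ··a··> n27, ··d··> n29
  n25 = a.0 | a.0 | 0 | ··a··> n28, ··a··> n29
  n26 = c.a.0 | 0 | 0 | ··c··> n29
  n27 = 0 | 0 | d.0 | ··d··> n30
  n28 = 0 | a.0 | 0 | ··a··> n30
  n29 = a.0 | 0 | 0 | ··a··> n30
  n30 = 0 | 0 | 0 | ∅
Bisimilarity quotient blocks:
  B0 = {m0, n0}
  B1 = {m3, n3}
  B2 = {m8, n8}
  B3 = {m18, n18}
  B4 = {m26, n26}
  B5 = {m28, m29, n28, n29}
  B6 = {m12, m20, m30, n12, n20, n30}
  B7 = {m21, m24, n21, n24}
  B8 = {m27, n27}
  B9 = {m15, n15}
  B10 = {m25, n25}
  B11 = {m19, n19}
  B12 = {m10, n10}
  B13 = {m14, m17, n14, n17}
  B14 = {m23, n23}
  B15 = {m7, n7}
  B16 = {m2, n2}
  B17 = {m6, n6}
  B18 = {m16, n16}
  B19 = {m22, n22}
  B20 = {m13, n13}
  B21 = {m9, n9}
  B22 = {m4, n4}
  B23 = {m11, n11}
  B24 = {m1, n1}
  B25 = {m5, n5}
m0 ∈ B0, n0 ∈ B0 → same block

P ~ Q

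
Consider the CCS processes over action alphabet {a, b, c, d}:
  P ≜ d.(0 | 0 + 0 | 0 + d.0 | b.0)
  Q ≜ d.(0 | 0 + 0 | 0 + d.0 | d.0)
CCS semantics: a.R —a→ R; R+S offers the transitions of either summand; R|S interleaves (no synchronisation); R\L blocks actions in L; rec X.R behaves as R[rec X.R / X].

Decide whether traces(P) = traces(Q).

LTS(P): 5 reachable states
  m0 = d.(0 | 0 + 0 | 0 + d.0 | b.0) :: --d--▸ m1
  m1 = 0 | 0 + 0 | 0 + d.0 | b.0 :: --b--▸ m2, --d--▸ m3
  m2 = d.0 | 0 :: --d--▸ m4
  m3 = 0 | b.0 :: --b--▸ m4
  m4 = 0 | 0 :: ∅
LTS(Q): 5 reachable states
  n0 = d.(0 | 0 + 0 | 0 + d.0 | d.0) :: --d--▸ n1
  n1 = 0 | 0 + 0 | 0 + d.0 | d.0 :: --d--▸ n2, --d--▸ n3
  n2 = 0 | d.0 :: --d--▸ n4
  n3 = d.0 | 0 :: --d--▸ n4
  n4 = 0 | 0 :: ∅
Run σ = ⟨db⟩ on P: start {m0}
  after d @ step 1: {m1}
  after b @ step 2: {m2}
  — P admits the full trace.
Run σ = ⟨db⟩ on Q: start {n0}
  after d @ step 1: {n1}
  after b @ step 2: ∅  — Q cannot continue

trace-distinct — witness ⟨db⟩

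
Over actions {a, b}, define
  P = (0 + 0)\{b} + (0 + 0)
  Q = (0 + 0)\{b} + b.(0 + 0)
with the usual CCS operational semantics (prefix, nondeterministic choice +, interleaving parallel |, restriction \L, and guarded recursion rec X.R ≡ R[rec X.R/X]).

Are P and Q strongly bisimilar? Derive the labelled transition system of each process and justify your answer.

NO

Reachable graph of P (1 states):
  m0 = (0 + 0)\{b} + (0 + 0) :: stopped
Reachable graph of Q (2 states):
  n0 = (0 + 0)\{b} + b.(0 + 0) :: -b-> n1
  n1 = 0 + 0 :: stopped
Coarsest stable partition (strong bisimilarity classes):
  B0 = {m0, n1}
  B1 = {n0}
m0 ∈ B0, n0 ∈ B1 → different blocks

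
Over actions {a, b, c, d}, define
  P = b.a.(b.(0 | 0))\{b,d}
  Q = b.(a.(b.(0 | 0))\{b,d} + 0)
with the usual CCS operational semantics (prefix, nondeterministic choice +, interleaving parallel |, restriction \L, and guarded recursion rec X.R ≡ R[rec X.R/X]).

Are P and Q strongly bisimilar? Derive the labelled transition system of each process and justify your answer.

LTS(P): 3 reachable states
  p0 = b.a.(b.(0 | 0))\{b,d} → -b-> p1
  p1 = a.(b.(0 | 0))\{b,d} → -a-> p2
  p2 = (b.(0 | 0))\{b,d} → deadlocked
LTS(Q): 3 reachable states
  q0 = b.(a.(b.(0 | 0))\{b,d} + 0) → -b-> q1
  q1 = a.(b.(0 | 0))\{b,d} + 0 → -a-> q2
  q2 = (b.(0 | 0))\{b,d} → deadlocked
Coarsest stable partition (strong bisimilarity classes):
  B0 = {p0, q0}
  B1 = {p1, q1}
  B2 = {p2, q2}
p0 ∈ B0, q0 ∈ B0 → same block

YES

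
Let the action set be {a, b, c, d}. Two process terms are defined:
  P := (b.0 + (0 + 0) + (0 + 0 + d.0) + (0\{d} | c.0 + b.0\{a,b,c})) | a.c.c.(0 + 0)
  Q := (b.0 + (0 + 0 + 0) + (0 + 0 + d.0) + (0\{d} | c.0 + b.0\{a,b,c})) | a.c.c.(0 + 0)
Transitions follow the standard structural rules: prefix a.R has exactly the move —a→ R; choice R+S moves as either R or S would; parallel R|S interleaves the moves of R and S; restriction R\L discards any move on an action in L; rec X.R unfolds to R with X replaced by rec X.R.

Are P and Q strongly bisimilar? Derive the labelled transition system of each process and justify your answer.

YES

LTS(P): 16 reachable states
  p0 = (b.0 + (0 + 0) + (0 + 0 + d.0) + (0\{d} | c.0 + b.0\{a,b,c})) | a.c.c.(0 + 0) :: =a=> p1, =b=> p2, =b=> p3, =c=> p4, =d=> p2
  p1 = (b.0 + (0 + 0) + (0 + 0 + d.0) + (0\{d} | c.0 + b.0\{a,b,c})) | c.c.(0 + 0) :: =b=> p5, =b=> p6, =c=> p7, =c=> p8, =d=> p5
  p2 = 0 | a.c.c.(0 + 0) :: =a=> p5
  p3 = 0\{a,b,c} | a.c.c.(0 + 0) :: =a=> p6
  p4 = 0\{d} | 0 | a.c.c.(0 + 0) :: =a=> p8
  p5 = 0 | c.c.(0 + 0) :: =c=> p9
  p6 = 0\{a,b,c} | c.c.(0 + 0) :: =c=> p10
  p7 = (b.0 + (0 + 0) + (0 + 0 + d.0) + (0\{d} | c.0 + b.0\{a,b,c})) | c.(0 + 0) :: =b=> p10, =b=> p9, =c=> p11, =c=> p12, =d=> p9
  p8 = 0\{d} | 0 | c.c.(0 + 0) :: =c=> p12
  p9 = 0 | c.(0 + 0) :: =c=> p13
  p10 = 0\{a,b,c} | c.(0 + 0) :: =c=> p14
  p11 = (b.0 + (0 + 0) + (0 + 0 + d.0) + (0\{d} | c.0 + b.0\{a,b,c})) | (0 + 0) :: =b=> p13, =b=> p14, =c=> p15, =d=> p13
  p12 = 0\{d} | 0 | c.(0 + 0) :: =c=> p15
  p13 = 0 | (0 + 0) :: (no moves)
  p14 = 0\{a,b,c} | (0 + 0) :: (no moves)
  p15 = 0\{d} | 0 | (0 + 0) :: (no moves)
LTS(Q): 16 reachable states
  q0 = (b.0 + (0 + 0 + 0) + (0 + 0 + d.0) + (0\{d} | c.0 + b.0\{a,b,c})) | a.c.c.(0 + 0) :: =a=> q1, =b=> q2, =b=> q3, =c=> q4, =d=> q2
  q1 = (b.0 + (0 + 0 + 0) + (0 + 0 + d.0) + (0\{d} | c.0 + b.0\{a,b,c})) | c.c.(0 + 0) :: =b=> q5, =b=> q6, =c=> q7, =c=> q8, =d=> q5
  q2 = 0 | a.c.c.(0 + 0) :: =a=> q5
  q3 = 0\{a,b,c} | a.c.c.(0 + 0) :: =a=> q6
  q4 = 0\{d} | 0 | a.c.c.(0 + 0) :: =a=> q8
  q5 = 0 | c.c.(0 + 0) :: =c=> q9
  q6 = 0\{a,b,c} | c.c.(0 + 0) :: =c=> q10
  q7 = (b.0 + (0 + 0 + 0) + (0 + 0 + d.0) + (0\{d} | c.0 + b.0\{a,b,c})) | c.(0 + 0) :: =b=> q10, =b=> q9, =c=> q11, =c=> q12, =d=> q9
  q8 = 0\{d} | 0 | c.c.(0 + 0) :: =c=> q12
  q9 = 0 | c.(0 + 0) :: =c=> q13
  q10 = 0\{a,b,c} | c.(0 + 0) :: =c=> q14
  q11 = (b.0 + (0 + 0 + 0) + (0 + 0 + d.0) + (0\{d} | c.0 + b.0\{a,b,c})) | (0 + 0) :: =b=> q13, =b=> q14, =c=> q15, =d=> q13
  q12 = 0\{d} | 0 | c.(0 + 0) :: =c=> q15
  q13 = 0 | (0 + 0) :: (no moves)
  q14 = 0\{a,b,c} | (0 + 0) :: (no moves)
  q15 = 0\{d} | 0 | (0 + 0) :: (no moves)
Coarsest stable partition (strong bisimilarity classes):
  B0 = {p0, q0}
  B1 = {p2, p3, p4, q2, q3, q4}
  B2 = {p5, p6, p8, q5, q6, q8}
  B3 = {p10, p12, p9, q10, q12, q9}
  B4 = {p13, p14, p15, q13, q14, q15}
  B5 = {p1, q1}
  B6 = {p7, q7}
  B7 = {p11, q11}
p0 ∈ B0, q0 ∈ B0 → same block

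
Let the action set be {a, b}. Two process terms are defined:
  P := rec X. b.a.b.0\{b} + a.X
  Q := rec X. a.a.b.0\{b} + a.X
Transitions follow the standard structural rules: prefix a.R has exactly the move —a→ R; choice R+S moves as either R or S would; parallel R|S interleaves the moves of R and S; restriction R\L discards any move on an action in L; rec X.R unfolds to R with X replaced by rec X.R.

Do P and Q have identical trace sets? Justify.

Reachable graph of P (4 states):
  s0 = rec X. b.a.b.0\{b} + a.X :: =a=> s0, =b=> s1
  s1 = a.b.0\{b} :: =a=> s2
  s2 = b.0\{b} :: =b=> s3
  s3 = 0\{b} :: ·
Reachable graph of Q (4 states):
  t0 = rec X. a.a.b.0\{b} + a.X :: =a=> t0, =a=> t1
  t1 = a.b.0\{b} :: =a=> t2
  t2 = b.0\{b} :: =b=> t3
  t3 = 0\{b} :: ·
Trace ⟨b⟩ through P, begin at {s0}:
  [1] b ⇒ {s1}
  — P admits the full trace.
Trace ⟨b⟩ through Q, begin at {t0}:
  [1] b ⇒ ∅  — Q cannot continue

traces(P) ≠ traces(Q) — witness ⟨b⟩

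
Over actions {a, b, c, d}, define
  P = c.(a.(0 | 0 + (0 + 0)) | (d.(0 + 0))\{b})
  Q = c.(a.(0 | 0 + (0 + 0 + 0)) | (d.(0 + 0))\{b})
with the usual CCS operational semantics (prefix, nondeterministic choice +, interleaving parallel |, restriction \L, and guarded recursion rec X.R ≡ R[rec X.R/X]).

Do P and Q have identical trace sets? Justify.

traces(P) = traces(Q)

LTS(P): 5 reachable states
  p0 = c.(a.(0 | 0 + (0 + 0)) | (d.(0 + 0))\{b}) :: ··c··> p1
  p1 = a.(0 | 0 + (0 + 0)) | (d.(0 + 0))\{b} :: ··a··> p2, ··d··> p3
  p2 = (0 | 0 + (0 + 0)) | (d.(0 + 0))\{b} :: ··d··> p4
  p3 = a.(0 | 0 + (0 + 0)) | (0 + 0)\{b} :: ··a··> p4
  p4 = (0 | 0 + (0 + 0)) | (0 + 0)\{b} :: ∅
LTS(Q): 5 reachable states
  q0 = c.(a.(0 | 0 + (0 + 0 + 0)) | (d.(0 + 0))\{b}) :: ··c··> q1
  q1 = a.(0 | 0 + (0 + 0 + 0)) | (d.(0 + 0))\{b} :: ··a··> q2, ··d··> q3
  q2 = (0 | 0 + (0 + 0 + 0)) | (d.(0 + 0))\{b} :: ··d··> q4
  q3 = a.(0 | 0 + (0 + 0 + 0)) | (0 + 0)\{b} :: ··a··> q4
  q4 = (0 | 0 + (0 + 0 + 0)) | (0 + 0)\{b} :: ∅
Partition-refinement fixed point:
  B0 = {p0, q0}
  B1 = {p1, q1}
  B2 = {p2, q2}
  B3 = {p4, q4}
  B4 = {p3, q3}
p0 ∈ B0, q0 ∈ B0 → same block
Bisimilar ⇒ trace-equivalent.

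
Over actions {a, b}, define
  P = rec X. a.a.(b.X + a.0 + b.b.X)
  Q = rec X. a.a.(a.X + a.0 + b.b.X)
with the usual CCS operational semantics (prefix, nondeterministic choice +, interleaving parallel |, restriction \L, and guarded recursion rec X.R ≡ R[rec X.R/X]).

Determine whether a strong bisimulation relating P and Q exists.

P ≁ Q

P's transition system — 5 states:
  m0 = rec X. a.a.(b.X + a.0 + b.b.X) | --a--▸ m1
  m1 = a.(b.(rec X. a.a.(b.X + a.0 + b.b.X)) + a.0 + b.b.(rec X. a.a.(b.X + a.0 + b.b.X))) | --a--▸ m2
  m2 = b.(rec X. a.a.(b.X + a.0 + b.b.X)) + a.0 + b.b.(rec X. a.a.(b.X + a.0 + b.b.X)) | --a--▸ m3, --b--▸ m0, --b--▸ m4
  m3 = 0 | stopped
  m4 = b.(rec X. a.a.(b.X + a.0 + b.b.X)) | --b--▸ m0
Q's transition system — 5 states:
  n0 = rec X. a.a.(a.X + a.0 + b.b.X) | --a--▸ n1
  n1 = a.(a.(rec X. a.a.(a.X + a.0 + b.b.X)) + a.0 + b.b.(rec X. a.a.(a.X + a.0 + b.b.X))) | --a--▸ n2
  n2 = a.(rec X. a.a.(a.X + a.0 + b.b.X)) + a.0 + b.b.(rec X. a.a.(a.X + a.0 + b.b.X)) | --a--▸ n0, --a--▸ n3, --b--▸ n4
  n3 = 0 | stopped
  n4 = b.(rec X. a.a.(a.X + a.0 + b.b.X)) | --b--▸ n0
Bisimilarity quotient blocks:
  B0 = {m0}
  B1 = {m1}
  B2 = {m2}
  B3 = {m4}
  B4 = {m3, n3}
  B5 = {n0}
  B6 = {n1}
  B7 = {n2}
  B8 = {n4}
m0 ∈ B0, n0 ∈ B5 → different blocks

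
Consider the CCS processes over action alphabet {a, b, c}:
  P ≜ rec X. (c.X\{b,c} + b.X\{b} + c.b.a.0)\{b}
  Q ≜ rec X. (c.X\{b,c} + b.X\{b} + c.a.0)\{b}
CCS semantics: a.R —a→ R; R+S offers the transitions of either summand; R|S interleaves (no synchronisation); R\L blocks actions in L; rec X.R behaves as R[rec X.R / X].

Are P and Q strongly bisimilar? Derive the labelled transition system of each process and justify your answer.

P's transition system — 3 states:
  s0 = rec X. (c.X\{b,c} + b.X\{b} + c.b.a.0)\{b} ⊢ --c--▸ s1, --c--▸ s2
  s1 = (b.a.0)\{b} ⊢ ·
  s2 = (rec X. (c.X\{b,c} + b.X\{b} + c.b.a.0)\{b})\{b,c}\{b} ⊢ ·
Q's transition system — 4 states:
  t0 = rec X. (c.X\{b,c} + b.X\{b} + c.a.0)\{b} ⊢ --c--▸ t1, --c--▸ t2
  t1 = (a.0)\{b} ⊢ --a--▸ t3
  t2 = (rec X. (c.X\{b,c} + b.X\{b} + c.a.0)\{b})\{b,c}\{b} ⊢ ·
  t3 = 0\{b} ⊢ ·
Bisimilarity quotient blocks:
  B0 = {s0}
  B1 = {s1, s2, t2, t3}
  B2 = {t0}
  B3 = {t1}
s0 ∈ B0, t0 ∈ B2 → different blocks

not bisimilar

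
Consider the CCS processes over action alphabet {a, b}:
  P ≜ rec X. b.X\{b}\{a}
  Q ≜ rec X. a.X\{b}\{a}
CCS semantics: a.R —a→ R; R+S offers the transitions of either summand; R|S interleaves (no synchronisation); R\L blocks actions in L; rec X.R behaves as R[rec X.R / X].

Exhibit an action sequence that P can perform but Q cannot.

b

P's transition system — 2 states:
  m0 = rec X. b.X\{b}\{a} :: =b=> m1
  m1 = (rec X. b.X\{b}\{a})\{b}\{a} :: (no moves)
Q's transition system — 2 states:
  n0 = rec X. a.X\{b}\{a} :: =a=> n1
  n1 = (rec X. a.X\{b}\{a})\{b}\{a} :: (no moves)
Run σ = ⟨b⟩ on P: start {m0}
  after b @ step 1: {m1}
  ✓ P
Run σ = ⟨b⟩ on Q: start {n0}
  after b @ step 1: ∅ (Q stuck)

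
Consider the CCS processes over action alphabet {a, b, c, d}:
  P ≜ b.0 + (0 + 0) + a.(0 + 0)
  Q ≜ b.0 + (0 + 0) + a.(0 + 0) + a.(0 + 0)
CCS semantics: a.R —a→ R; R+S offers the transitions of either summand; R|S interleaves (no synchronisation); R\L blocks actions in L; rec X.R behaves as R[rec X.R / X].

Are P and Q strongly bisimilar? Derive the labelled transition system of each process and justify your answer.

P's transition system — 3 states:
  u0 = b.0 + (0 + 0) + a.(0 + 0) ⊢ ··a··> u1, ··b··> u2
  u1 = 0 + 0 ⊢ stopped
  u2 = 0 ⊢ stopped
Q's transition system — 3 states:
  v0 = b.0 + (0 + 0) + a.(0 + 0) + a.(0 + 0) ⊢ ··a··> v1, ··b··> v2
  v1 = 0 + 0 ⊢ stopped
  v2 = 0 ⊢ stopped
Coarsest stable partition (strong bisimilarity classes):
  B0 = {u0, v0}
  B1 = {u1, u2, v1, v2}
u0 ∈ B0, v0 ∈ B0 → same block

YES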